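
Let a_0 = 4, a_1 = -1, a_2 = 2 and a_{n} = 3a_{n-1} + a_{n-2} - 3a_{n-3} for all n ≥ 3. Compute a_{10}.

The ordinary generating function has denominator 1 - 3t - t^2 + 3t^3.
Iterating the recurrence: a_0,…,a_{10} = 4, -1, 2, -7, -16, -61, -178, -547, -1636, -4921, -14758.

-14758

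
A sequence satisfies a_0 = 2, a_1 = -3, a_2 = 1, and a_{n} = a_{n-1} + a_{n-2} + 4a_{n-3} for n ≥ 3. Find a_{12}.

The ordinary generating function has denominator 1 - x - x^2 - 4x^3.
Iterating the recurrence: a_0,…,a_{12} = 2, -3, 1, 6, -5, 5, 24, 9, 53, 158, 247, 617, 1496.

1496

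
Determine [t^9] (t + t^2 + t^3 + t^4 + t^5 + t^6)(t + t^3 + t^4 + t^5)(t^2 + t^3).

(t + t^2 + t^3 + t^4 + t^5 + t^6) has coefficients 0,1,1,1,1,1,1 for degrees 0…6.
(t + t^3 + t^4 + t^5) has coefficients 0,1,0,1,1,1,0,0,0,0 for degrees 0…9.
Finally multiplying by (t^2 + t^3), the product of all factors after the first has coefficients 0,0,0,1,1,1,2,2,1,0 for degrees 0…9.
[t^9] = 1·1 + 1·2 + 1·2 + 1·1 + 1·1 + 1·1 = 8.

8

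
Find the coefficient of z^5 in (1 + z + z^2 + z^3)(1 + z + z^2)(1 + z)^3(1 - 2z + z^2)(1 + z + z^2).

(1 + z + z^2 + z^3) has coefficients 1,1,1,1 for degrees 0…3.
(1 + z + z^2) has coefficients 1,1,1,0,0,0 for degrees 0…5.
Multiplying by (1 + z)^3 gives running coefficients 1,4,7,7,4,1 for degrees 0…5.
Multiplying by (1 - 2z + z^2) gives running coefficients 1,2,0,-3,-3,0 for degrees 0…5.
Finally multiplying by (1 + z + z^2), the product of all factors after the first has coefficients 1,3,3,-1,-6,-6 for degrees 0…5.
[z^5] = 1·(-6) + 1·(-6) + 1·(-1) + 1·3 = -10.

-10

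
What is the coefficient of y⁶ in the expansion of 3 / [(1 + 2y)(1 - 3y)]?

1389

The denominator gives the recurrence a_n = a_(n−1) + 6a_(n−2) for n ≥ 2; the numerator fixes a_0 = 3, a_1 = 3.
Iterating: 3, 3, 21, 39, 165, 399, 1389, so a_6 = 1389.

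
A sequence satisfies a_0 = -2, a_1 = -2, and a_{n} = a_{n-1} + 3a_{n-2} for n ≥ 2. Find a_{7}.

-434

The ordinary generating function has denominator 1 - x - 3x^2.
Iterating the recurrence: a_0,…,a_{7} = -2, -2, -8, -14, -38, -80, -194, -434.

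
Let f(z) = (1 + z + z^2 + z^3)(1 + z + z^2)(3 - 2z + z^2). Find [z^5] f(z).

(1 + z + z^2 + z^3) has coefficients 1,1,1,1 for degrees 0…3.
(1 + z + z^2) has coefficients 1,1,1,0,0,0 for degrees 0…5.
Finally multiplying by (3 - 2z + z^2), the product of all factors after the first has coefficients 3,1,2,-1,1,0 for degrees 0…5.
[z^5] = 1·0 + 1·1 + 1·(-1) + 1·2 = 2.

2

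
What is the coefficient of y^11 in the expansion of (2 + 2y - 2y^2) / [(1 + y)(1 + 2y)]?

-2050

The denominator gives the recurrence a_n = −3a_(n−1) − 2a_(n−2) for n ≥ 3; the numerator fixes a_0 = 2, a_1 = -4, a_2 = 6.
Iterating: 2, -4, 6, -10, 18, -34, 66, -130, 258, -514, 1026, -2050, so a_11 = -2050.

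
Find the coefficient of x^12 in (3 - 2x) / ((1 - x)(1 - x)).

The denominator gives the recurrence a_n = 2a_(n−1) − a_(n−2) for n ≥ 3; the numerator fixes a_0 = 3, a_1 = 4, a_2 = 5.
Iterating: 3, 4, 5, 6, 7, 8, 9, 10, 11, 12, 13, 14, 15, so a_12 = 15.

15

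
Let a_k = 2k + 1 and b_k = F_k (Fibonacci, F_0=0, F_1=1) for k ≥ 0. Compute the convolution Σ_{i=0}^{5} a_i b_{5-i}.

40

The convolution is the x^5 coefficient of A(x)B(x).
Σ = 1·5 + 3·3 + 5·2 + 7·1 + 9·1 + 11·0 = 40.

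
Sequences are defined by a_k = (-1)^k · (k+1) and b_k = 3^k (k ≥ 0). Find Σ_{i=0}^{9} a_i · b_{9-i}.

This is [x^9] in the product of the two ordinary generating functions.
Σ = 1·19683 − 2·6561 + 3·2187 − 4·729 + 5·243 − 6·81 + 7·27 − 8·9 + 9·3 − 10·1 = 11069.

11069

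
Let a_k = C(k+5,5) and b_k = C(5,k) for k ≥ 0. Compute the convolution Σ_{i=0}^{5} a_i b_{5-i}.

The convolution is the t^5 coefficient of A(t)B(t).
Σ = 1·1 + 6·5 + 21·10 + 56·10 + 126·5 + 252·1 = 1683.

1683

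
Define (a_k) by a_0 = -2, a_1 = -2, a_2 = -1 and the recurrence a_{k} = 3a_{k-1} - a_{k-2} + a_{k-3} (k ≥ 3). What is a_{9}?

The ordinary generating function has denominator 1 - 3z + z^2 - z^3.
Iterating the recurrence: a_0,…,a_{9} = -2, -2, -1, -3, -10, -28, -77, -213, -590, -1634.

-1634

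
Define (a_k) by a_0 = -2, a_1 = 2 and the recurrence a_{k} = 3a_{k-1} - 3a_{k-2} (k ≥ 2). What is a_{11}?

The ordinary generating function has denominator 1 - 3z + 3z^2.
Iterating the recurrence: a_0,…,a_{11} = -2, 2, 12, 30, 54, 72, 54, -54, -324, -810, -1458, -1944.

-1944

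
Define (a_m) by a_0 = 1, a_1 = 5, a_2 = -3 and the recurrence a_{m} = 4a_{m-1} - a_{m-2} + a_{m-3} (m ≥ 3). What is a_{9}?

-44347

The ordinary generating function has denominator 1 - 4x + x^2 - x^3.
Iterating the recurrence: a_0,…,a_{9} = 1, 5, -3, -16, -56, -211, -804, -3061, -11651, -44347.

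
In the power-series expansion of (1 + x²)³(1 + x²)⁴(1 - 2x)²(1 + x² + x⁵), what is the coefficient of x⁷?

(1 + x²)³ has coefficients 1,0,3,0,3,0,1 for degrees 0…6.
(1 + x²)⁴ has coefficients 1,0,4,0,6,0,4,0 for degrees 0…7.
Multiplying by (1 - 2x)² gives running coefficients 1,-4,8,-16,22,-24,28,-16 for degrees 0…7.
Finally multiplying by (1 + x² + x⁵), the product of all factors after the first has coefficients 1,-4,9,-20,30,-39,46,-32 for degrees 0…7.
[x⁷] = 1·(-32) + 3·(-39) + 3·(-20) + 1·(-4) = -213.

-213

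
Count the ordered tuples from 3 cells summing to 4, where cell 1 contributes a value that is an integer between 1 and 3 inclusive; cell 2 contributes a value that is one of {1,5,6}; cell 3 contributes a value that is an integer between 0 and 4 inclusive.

The generating function for the choices is (t + t^2 + t^3)·(t + t^5 + t^6)·(1 + t + t^2 + t^3 + t^4); the count is [t^4].
(t + t^2 + t^3) has coefficients 0,1,1,1 for degrees 0…3.
(t + t^5 + t^6) has coefficients 0,1,0,0,0 for degrees 0…4.
Finally multiplying by (1 + t + t^2 + t^3 + t^4), the product of all factors after the first has coefficients 0,1,1,1,1 for degrees 0…4.
[t^4] = 1·1 + 1·1 + 1·1 = 3.

3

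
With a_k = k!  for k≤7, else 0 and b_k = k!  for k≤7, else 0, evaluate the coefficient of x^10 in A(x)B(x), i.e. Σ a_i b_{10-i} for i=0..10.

109440

This is [x^10] in the product of the two ordinary generating functions.
Σ = 1·0 + 1·0 + 2·0 + 6·5040 + 24·720 + 120·120 + 720·24 + 5040·6 + 0·2 + 0·1 + 0·1 = 109440.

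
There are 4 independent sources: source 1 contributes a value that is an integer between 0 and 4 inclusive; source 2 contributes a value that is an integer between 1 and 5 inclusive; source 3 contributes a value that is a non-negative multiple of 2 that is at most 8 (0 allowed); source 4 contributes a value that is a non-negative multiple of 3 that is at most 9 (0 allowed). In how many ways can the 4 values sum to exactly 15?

37

The generating function for the choices is (1 + z + z² + z³ + z⁴)·(z + z² + z³ + z⁴ + z⁵)·(1 + z² + z⁴ + z⁶ + z⁸)·(1 + z³ + z⁶ + z⁹); the count is [z¹⁵].
(1 + z + z² + z³ + z⁴) has coefficients 1,1,1,1,1 for degrees 0…4.
(z + z² + z³ + z⁴ + z⁵) has coefficients 0,1,1,1,1,1,0,0,0,0,0,0,0,0,0,0 for degrees 0…15.
Multiplying by (1 + z² + z⁴ + z⁶ + z⁸) gives running coefficients 0,1,1,2,2,3,2,3,2,3,2,2,1,1,0,0 for degrees 0…15.
Finally multiplying by (1 + z³ + z⁶ + z⁹), the product of all factors after the first has coefficients 0,1,1,2,3,4,4,6,6,7,8,8,8,8,7,6 for degrees 0…15.
[z¹⁵] = 1·6 + 1·7 + 1·8 + 1·8 + 1·8 = 37.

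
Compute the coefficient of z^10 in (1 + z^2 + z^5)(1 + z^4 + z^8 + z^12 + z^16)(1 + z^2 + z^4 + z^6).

(1 + z^2 + z^5) has coefficients 1,0,1,0,0,1 for degrees 0…5.
(1 + z^4 + z^8 + z^12 + z^16) has coefficients 1,0,0,0,1,0,0,0,1,0,0 for degrees 0…10.
Finally multiplying by (1 + z^2 + z^4 + z^6), the product of all factors after the first has coefficients 1,0,1,0,2,0,2,0,2,0,2 for degrees 0…10.
[z^10] = 1·2 + 1·2 + 1·0 = 4.

4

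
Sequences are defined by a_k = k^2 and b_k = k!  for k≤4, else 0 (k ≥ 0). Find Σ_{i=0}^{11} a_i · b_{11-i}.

1943

The convolution is the t^11 coefficient of A(t)B(t).
Σ = 0·0 + 1·0 + 4·0 + 9·0 + 16·0 + 25·0 + 36·0 + 49·24 + 64·6 + 81·2 + 100·1 + 121·1 = 1943.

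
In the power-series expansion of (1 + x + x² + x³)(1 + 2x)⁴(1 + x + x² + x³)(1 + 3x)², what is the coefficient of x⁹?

(1 + x + x² + x³) has coefficients 1,1,1,1 for degrees 0…3.
(1 + 2x)⁴ has coefficients 1,8,24,32,16,0,0,0,0,0 for degrees 0…9.
Multiplying by (1 + x + x² + x³) gives running coefficients 1,9,33,65,80,72,48,16,0,0 for degrees 0…9.
Finally multiplying by (1 + 3x)², the product of all factors after the first has coefficients 1,15,96,344,767,1137,1200,952,528,144 for degrees 0…9.
[x⁹] = 1·144 + 1·528 + 1·952 + 1·1200 = 2824.

2824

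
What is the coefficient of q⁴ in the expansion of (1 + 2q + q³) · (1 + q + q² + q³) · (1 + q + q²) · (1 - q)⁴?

(1 + 2q + q³) has coefficients 1,2,0,1 for degrees 0…3.
(1 + q + q² + q³) has coefficients 1,1,1,1,0 for degrees 0…4.
Multiplying by (1 + q + q²) gives running coefficients 1,2,3,3,2 for degrees 0…4.
Finally multiplying by (1 - q)⁴, the product of all factors after the first has coefficients 1,-2,1,-1,1 for degrees 0…4.
[q⁴] = 1·1 + 2·(-1) + 1·(-2) = -3.

-3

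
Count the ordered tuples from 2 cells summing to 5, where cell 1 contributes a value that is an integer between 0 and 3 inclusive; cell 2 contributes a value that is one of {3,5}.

The generating function for the choices is (1 + t + t² + t³)·(t³ + t⁵); the count is [t⁵].
(1 + t + t² + t³) has coefficients 1,1,1,1 for degrees 0…3.
(t³ + t⁵) has coefficients 0,0,0,1,0,1 for degrees 0…5.
[t⁵] = 1·1 + 1·0 + 1·1 + 1·0 = 2.

2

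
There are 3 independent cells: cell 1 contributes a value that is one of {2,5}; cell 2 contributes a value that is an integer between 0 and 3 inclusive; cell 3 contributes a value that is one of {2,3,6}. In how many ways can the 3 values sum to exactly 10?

3

The generating function for the choices is (z^2 + z^5)·(1 + z + z^2 + z^3)·(z^2 + z^3 + z^6); the count is [z^10].
(z^2 + z^5) has coefficients 0,0,1,0,0,1 for degrees 0…5.
(1 + z + z^2 + z^3) has coefficients 1,1,1,1,0,0,0,0,0,0,0 for degrees 0…10.
Finally multiplying by (z^2 + z^3 + z^6), the product of all factors after the first has coefficients 0,0,1,2,2,2,2,1,1,1,0 for degrees 0…10.
[z^10] = 1·1 + 1·2 = 3.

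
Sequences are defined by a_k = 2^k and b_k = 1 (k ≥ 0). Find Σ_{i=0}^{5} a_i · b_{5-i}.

The convolution is the t^5 coefficient of A(t)B(t).
Σ = 1·1 + 2·1 + 4·1 + 8·1 + 16·1 + 32·1 = 63.

63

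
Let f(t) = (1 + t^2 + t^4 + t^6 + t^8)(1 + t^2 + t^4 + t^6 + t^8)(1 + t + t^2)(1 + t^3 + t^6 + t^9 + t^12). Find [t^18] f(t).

(1 + t^2 + t^4 + t^6 + t^8) has coefficients 1,0,1,0,1,0,1,0,1 for degrees 0…8.
(1 + t^2 + t^4 + t^6 + t^8) has coefficients 1,0,1,0,1,0,1,0,1,0,0,0,0,0,0,0,0,0,0 for degrees 0…18.
Multiplying by (1 + t + t^2) gives running coefficients 1,1,2,1,2,1,2,1,2,1,1,0,0,0,0,0,0,0,0 for degrees 0…18.
Finally multiplying by (1 + t^3 + t^6 + t^9 + t^12), the product of all factors after the first has coefficients 1,1,2,2,3,3,4,4,5,5,5,5,5,5,5,4,4,3,3 for degrees 0…18.
[t^18] = 1·3 + 1·4 + 1·5 + 1·5 + 1·5 = 22.

22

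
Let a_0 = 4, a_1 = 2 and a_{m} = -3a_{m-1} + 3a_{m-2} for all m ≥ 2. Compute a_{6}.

The ordinary generating function has denominator 1 + 3y - 3y^2.
Iterating the recurrence: a_0,…,a_{6} = 4, 2, 6, -12, 54, -198, 756.

756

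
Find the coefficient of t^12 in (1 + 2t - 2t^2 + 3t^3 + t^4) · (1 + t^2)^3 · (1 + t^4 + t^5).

12

(1 + 2t - 2t^2 + 3t^3 + t^4) has coefficients 1,2,-2,3,1 for degrees 0…4.
(1 + t^2)^3 has coefficients 1,0,3,0,3,0,1,0,0,0,0,0,0 for degrees 0…12.
Finally multiplying by (1 + t^4 + t^5), the product of all factors after the first has coefficients 1,0,3,0,4,1,4,3,3,3,1,1,0 for degrees 0…12.
[t^12] = 1·0 + 2·1 − 2·1 + 3·3 + 1·3 = 12.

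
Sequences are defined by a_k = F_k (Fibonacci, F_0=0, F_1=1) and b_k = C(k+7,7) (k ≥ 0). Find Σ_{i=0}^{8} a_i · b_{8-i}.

8735

This is [x^8] in the product of the two ordinary generating functions.
Σ = 0·6435 + 1·3432 + 1·1716 + 2·792 + 3·330 + 5·120 + 8·36 + 13·8 + 21·1 = 8735.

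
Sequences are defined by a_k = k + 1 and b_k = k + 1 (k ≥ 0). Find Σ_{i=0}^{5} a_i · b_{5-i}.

This is [x^5] in the product of the two ordinary generating functions.
Σ = 1·6 + 2·5 + 3·4 + 4·3 + 5·2 + 6·1 = 56.

56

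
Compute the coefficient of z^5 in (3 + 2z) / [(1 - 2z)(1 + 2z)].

32

Partial fractions give a closed form: a_n = (2)·2^n + (1)·(-2)^n.
At n = 5: a_5 = 32.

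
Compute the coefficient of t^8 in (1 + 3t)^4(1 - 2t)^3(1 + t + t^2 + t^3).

(1 + 3t)^4 has coefficients 1,12,54,108,81 for degrees 0…4.
(1 - 2t)^3 has coefficients 1,-6,12,-8,0,0,0,0,0 for degrees 0…8.
Finally multiplying by (1 + t + t^2 + t^3), the product of all factors after the first has coefficients 1,-5,7,-1,-2,4,-8,0,0 for degrees 0…8.
[t^8] = 1·0 + 12·0 + 54·(-8) + 108·4 + 81·(-2) = -162.

-162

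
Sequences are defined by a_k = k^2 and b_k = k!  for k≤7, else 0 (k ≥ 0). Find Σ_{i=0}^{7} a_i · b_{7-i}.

This is [x^7] in the product of the two ordinary generating functions.
Σ = 0·5040 + 1·720 + 4·120 + 9·24 + 16·6 + 25·2 + 36·1 + 49·1 = 1647.

1647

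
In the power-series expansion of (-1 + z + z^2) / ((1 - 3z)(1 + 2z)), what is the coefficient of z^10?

The denominator gives the recurrence a_n = a_(n−1) + 6a_(n−2) for n ≥ 3; the numerator fixes a_0 = -1, a_1 = 0, a_2 = -5.
Iterating: -1, 0, -5, -5, -35, -65, -275, -665, -2315, -6305, -20195, so a_10 = -20195.

-20195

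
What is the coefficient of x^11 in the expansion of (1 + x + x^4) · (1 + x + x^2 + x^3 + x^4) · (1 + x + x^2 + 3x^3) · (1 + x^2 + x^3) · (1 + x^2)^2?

116

(1 + x + x^4) has coefficients 1,1,0,0,1 for degrees 0…4.
(1 + x + x^2 + x^3 + x^4) has coefficients 1,1,1,1,1,0,0,0,0,0,0,0 for degrees 0…11.
Multiplying by (1 + x + x^2 + 3x^3) gives running coefficients 1,2,3,6,6,5,4,3,0,0,0,0 for degrees 0…11.
Multiplying by (1 + x^2 + x^3) gives running coefficients 1,2,4,9,11,14,16,14,9,7,3,0 for degrees 0…11.
Finally multiplying by (1 + x^2)^2, the product of all factors after the first has coefficients 1,2,6,13,20,34,42,51,52,49,37,28 for degrees 0…11.
[x^11] = 1·28 + 1·37 + 1·51 = 116.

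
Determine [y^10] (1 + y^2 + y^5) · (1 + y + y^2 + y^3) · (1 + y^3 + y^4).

2

(1 + y^2 + y^5) has coefficients 1,0,1,0,0,1 for degrees 0…5.
(1 + y + y^2 + y^3) has coefficients 1,1,1,1,0,0,0,0,0,0,0 for degrees 0…10.
Finally multiplying by (1 + y^3 + y^4), the product of all factors after the first has coefficients 1,1,1,2,2,2,2,1,0,0,0 for degrees 0…10.
[y^10] = 1·0 + 1·0 + 1·2 = 2.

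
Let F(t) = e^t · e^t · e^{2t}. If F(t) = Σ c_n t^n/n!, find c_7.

The EGF product rule gives c_7 = Σ_{k_1+k_2+k_3=7} C(7; k_1,k_2,k_3) · ∏ g_i(k_i), where e^t gives (1)^k; e^t gives (1)^k; e^{2t} gives (2)^k.
g_1(k) for k = 0…7: 1, 1, 1, 1, 1, 1, 1, 1.
g_2(k) for k = 0…7: 1, 1, 1, 1, 1, 1, 1, 1.
g_3(k) for k = 0…7: 1, 2, 4, 8, 16, 32, 64, 128.
First combine the last two factors: h(k) = Σ_j C(k,j)·g_2(j)·g_3(k−j) for k = 0…7: 1, 3, 9, 27, 81, 243, 729, 2187.
c_7 = Σ_k C(7,k)·g_1(k)·h(7−k) = 1·1·2187 + 7·1·729 + 21·1·243 + 35·1·81 + 35·1·27 + 21·1·9 + 7·1·3 + 1·1·1 = 2187 + 5103 + 5103 + 2835 + 945 + 189 + 21 + 1 = 16384.

16384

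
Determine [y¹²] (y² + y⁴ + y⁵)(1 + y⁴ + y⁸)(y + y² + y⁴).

(y² + y⁴ + y⁵) has coefficients 0,0,1,0,1,1 for degrees 0…5.
(1 + y⁴ + y⁸) has coefficients 1,0,0,0,1,0,0,0,1,0,0,0,0 for degrees 0…12.
Finally multiplying by (y + y² + y⁴), the product of all factors after the first has coefficients 0,1,1,0,1,1,1,0,1,1,1,0,1 for degrees 0…12.
[y¹²] = 1·1 + 1·1 + 1·0 = 2.

2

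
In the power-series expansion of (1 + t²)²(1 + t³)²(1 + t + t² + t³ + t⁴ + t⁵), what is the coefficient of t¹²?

(1 + t²)² has coefficients 1,0,2,0,1 for degrees 0…4.
(1 + t³)² has coefficients 1,0,0,2,0,0,1,0,0,0,0,0,0 for degrees 0…12.
Finally multiplying by (1 + t + t² + t³ + t⁴ + t⁵), the product of all factors after the first has coefficients 1,1,1,3,3,3,3,3,3,1,1,1,0 for degrees 0…12.
[t¹²] = 1·0 + 2·1 + 1·3 = 5.

5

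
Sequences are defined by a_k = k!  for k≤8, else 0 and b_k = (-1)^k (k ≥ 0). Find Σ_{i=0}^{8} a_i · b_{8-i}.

35900

The convolution is the t^8 coefficient of A(t)B(t).
Σ = 1·1 + 1·(-1) + 2·1 + 6·(-1) + 24·1 + 120·(-1) + 720·1 + 5040·(-1) + 40320·1 = 35900.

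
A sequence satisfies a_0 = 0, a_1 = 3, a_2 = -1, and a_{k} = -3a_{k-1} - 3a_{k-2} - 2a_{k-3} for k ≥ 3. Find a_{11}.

The ordinary generating function has denominator 1 + 3z + 3z^2 + 2z^3.
Iterating the recurrence: a_0,…,a_{11} = 0, 3, -1, -6, 15, -25, 42, -81, 167, -342, 687, -1369.

-1369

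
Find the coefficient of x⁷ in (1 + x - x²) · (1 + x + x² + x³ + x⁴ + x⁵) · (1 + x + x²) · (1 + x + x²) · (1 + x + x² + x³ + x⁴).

45

(1 + x - x²) has coefficients 1,1,-1 for degrees 0…2.
(1 + x + x² + x³ + x⁴ + x⁵) has coefficients 1,1,1,1,1,1,0,0 for degrees 0…7.
Multiplying by (1 + x + x²) gives running coefficients 1,2,3,3,3,3,2,1 for degrees 0…7.
Multiplying by (1 + x + x²) gives running coefficients 1,3,6,8,9,9,8,6 for degrees 0…7.
Finally multiplying by (1 + x + x² + x³ + x⁴), the product of all factors after the first has coefficients 1,4,10,18,27,35,40,40 for degrees 0…7.
[x⁷] = 1·40 + 1·40 − 1·35 = 45.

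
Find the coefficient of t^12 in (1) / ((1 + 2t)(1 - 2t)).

The denominator gives the recurrence a_n = 4a_(n−2) for n ≥ 2; the numerator fixes a_0 = 1, a_1 = 0.
Iterating: 1, 0, 4, 0, 16, 0, 64, 0, 256, 0, 1024, 0, 4096, so a_12 = 4096.

4096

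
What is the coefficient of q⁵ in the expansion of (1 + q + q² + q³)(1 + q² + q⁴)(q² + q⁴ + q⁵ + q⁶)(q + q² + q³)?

(1 + q + q² + q³) has coefficients 1,1,1,1 for degrees 0…3.
(1 + q² + q⁴) has coefficients 1,0,1,0,1,0 for degrees 0…5.
Multiplying by (q² + q⁴ + q⁵ + q⁶) gives running coefficients 0,0,1,0,2,1 for degrees 0…5.
Finally multiplying by (q + q² + q³), the product of all factors after the first has coefficients 0,0,0,1,1,3 for degrees 0…5.
[q⁵] = 1·3 + 1·1 + 1·1 + 1·0 = 5.

5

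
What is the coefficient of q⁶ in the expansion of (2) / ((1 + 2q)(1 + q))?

254

Partial fractions give a closed form: a_n = (4)·(-2)^n + (-2)·(-1)^n.
At n = 6: a_6 = 254.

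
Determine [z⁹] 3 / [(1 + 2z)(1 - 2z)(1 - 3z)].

Partial fractions give a closed form: a_n = (3/5)·(-2)^n + (-3)·2^n + (27/5)·3^n.
At n = 9: a_9 = 104445.

104445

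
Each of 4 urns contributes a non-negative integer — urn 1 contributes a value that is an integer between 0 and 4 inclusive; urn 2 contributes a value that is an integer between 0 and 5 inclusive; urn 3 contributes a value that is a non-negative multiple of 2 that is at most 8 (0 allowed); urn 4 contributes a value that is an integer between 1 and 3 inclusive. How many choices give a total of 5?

19

The generating function for the choices is (1 + q + q² + q³ + q⁴)·(1 + q + q² + q³ + q⁴ + q⁵)·(1 + q² + q⁴ + q⁶ + q⁸)·(q + q² + q³); the count is [q⁵].
(1 + q + q² + q³ + q⁴) has coefficients 1,1,1,1,1 for degrees 0…4.
(1 + q + q² + q³ + q⁴ + q⁵) has coefficients 1,1,1,1,1,1 for degrees 0…5.
Multiplying by (1 + q² + q⁴ + q⁶ + q⁸) gives running coefficients 1,1,2,2,3,3 for degrees 0…5.
Finally multiplying by (q + q² + q³), the product of all factors after the first has coefficients 0,1,2,4,5,7 for degrees 0…5.
[q⁵] = 1·7 + 1·5 + 1·4 + 1·2 + 1·1 = 19.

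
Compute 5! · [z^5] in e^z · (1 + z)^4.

501

The EGF product rule gives c_5 = Σ_{k_1+k_2=5} C(5; k_1,k_2) · ∏ g_i(k_i), where e^z gives (1)^k; (1+z)^4 gives the falling factorial (4)_k.
g_1(k) for k = 0…5: 1, 1, 1, 1, 1, 1.
g_2(k) for k = 0…5: 1, 4, 12, 24, 24, 0.
c_5 = Σ_k C(5,k)·g_1(k)·g_2(5−k) = 5·1·24 + 10·1·24 + 10·1·12 + 5·1·4 + 1·1·1 = 120 + 240 + 120 + 20 + 1 = 501.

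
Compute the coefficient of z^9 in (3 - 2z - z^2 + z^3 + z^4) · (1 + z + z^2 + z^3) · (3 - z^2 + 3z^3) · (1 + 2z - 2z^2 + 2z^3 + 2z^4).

(3 - 2z - z^2 + z^3 + z^4) has coefficients 3,-2,-1,1,1 for degrees 0…4.
(1 + z + z^2 + z^3) has coefficients 1,1,1,1,0,0,0,0,0,0 for degrees 0…9.
Multiplying by (3 - z^2 + 3z^3) gives running coefficients 3,3,2,5,2,2,3,0,0,0 for degrees 0…9.
Finally multiplying by (1 + 2z - 2z^2 + 2z^3 + 2z^4), the product of all factors after the first has coefficients 3,9,2,9,20,6,17,16,2,10 for degrees 0…9.
[z^9] = 3·10 − 2·2 − 1·16 + 1·17 + 1·6 = 33.

33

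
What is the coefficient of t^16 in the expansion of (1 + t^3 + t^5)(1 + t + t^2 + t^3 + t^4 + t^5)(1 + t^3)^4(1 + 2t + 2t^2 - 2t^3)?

48

(1 + t^3 + t^5) has coefficients 1,0,0,1,0,1 for degrees 0…5.
(1 + t + t^2 + t^3 + t^4 + t^5) has coefficients 1,1,1,1,1,1,0,0,0,0,0,0,0,0,0,0,0 for degrees 0…16.
Multiplying by (1 + t^3)^4 gives running coefficients 1,1,1,5,5,5,10,10,10,10,10,10,5,5,5,1,1 for degrees 0…16.
Finally multiplying by (1 + 2t + 2t^2 - 2t^3), the product of all factors after the first has coefficients 1,3,5,7,15,23,20,30,40,30,30,30,25,15,5,11,3 for degrees 0…16.
[t^16] = 1·3 + 1·15 + 1·30 = 48.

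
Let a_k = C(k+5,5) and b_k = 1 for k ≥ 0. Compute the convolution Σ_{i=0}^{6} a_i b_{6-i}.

924

Write out a_i and b_{6-i} for i = 0,…,6 and sum the products.
Σ = 1·1 + 6·1 + 21·1 + 56·1 + 126·1 + 252·1 + 462·1 = 924.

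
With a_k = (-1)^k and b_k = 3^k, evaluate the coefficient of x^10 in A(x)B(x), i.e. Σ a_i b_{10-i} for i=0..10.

44287

The convolution is the x^10 coefficient of A(x)B(x).
Σ = 1·59049 − 1·19683 + 1·6561 − 1·2187 + 1·729 − 1·243 + 1·81 − 1·27 + 1·9 − 1·3 + 1·1 = 44287.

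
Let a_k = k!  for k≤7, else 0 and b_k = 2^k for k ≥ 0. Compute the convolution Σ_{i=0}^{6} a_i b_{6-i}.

The convolution is the t^6 coefficient of A(t)B(t).
Σ = 1·64 + 1·32 + 2·16 + 6·8 + 24·4 + 120·2 + 720·1 = 1232.

1232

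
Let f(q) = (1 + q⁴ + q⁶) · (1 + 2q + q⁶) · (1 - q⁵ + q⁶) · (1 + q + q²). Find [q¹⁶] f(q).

0

(1 + q⁴ + q⁶) has coefficients 1,0,0,0,1,0,1 for degrees 0…6.
(1 + 2q + q⁶) has coefficients 1,2,0,0,0,0,1,0,0,0,0,0,0,0,0,0,0 for degrees 0…16.
Multiplying by (1 - q⁵ + q⁶) gives running coefficients 1,2,0,0,0,-1,0,2,0,0,0,-1,1,0,0,0,0 for degrees 0…16.
Finally multiplying by (1 + q + q²), the product of all factors after the first has coefficients 1,3,3,2,0,-1,-1,1,2,2,0,-1,0,0,1,0,0 for degrees 0…16.
[q¹⁶] = 1·0 + 1·0 + 1·0 = 0.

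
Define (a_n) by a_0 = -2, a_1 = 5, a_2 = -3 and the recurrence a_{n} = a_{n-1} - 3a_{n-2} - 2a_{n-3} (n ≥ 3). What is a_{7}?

37

The ordinary generating function has denominator 1 - t + 3t^2 + 2t^3.
Iterating the recurrence: a_0,…,a_{7} = -2, 5, -3, -14, -15, 33, 106, 37.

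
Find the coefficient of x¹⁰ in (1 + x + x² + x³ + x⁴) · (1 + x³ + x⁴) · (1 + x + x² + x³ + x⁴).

(1 + x + x² + x³ + x⁴) has coefficients 1,1,1,1,1 for degrees 0…4.
(1 + x³ + x⁴) has coefficients 1,0,0,1,1,0,0,0,0,0,0 for degrees 0…10.
Finally multiplying by (1 + x + x² + x³ + x⁴), the product of all factors after the first has coefficients 1,1,1,2,3,2,2,2,1,0,0 for degrees 0…10.
[x¹⁰] = 1·0 + 1·0 + 1·1 + 1·2 + 1·2 = 5.

5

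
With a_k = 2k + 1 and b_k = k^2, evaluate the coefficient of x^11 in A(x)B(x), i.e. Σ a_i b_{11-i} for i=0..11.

This is [x^11] in the product of the two ordinary generating functions.
Σ = 1·121 + 3·100 + 5·81 + 7·64 + 9·49 + 11·36 + 13·25 + 15·16 + 17·9 + 19·4 + 21·1 + 23·0 = 2926.

2926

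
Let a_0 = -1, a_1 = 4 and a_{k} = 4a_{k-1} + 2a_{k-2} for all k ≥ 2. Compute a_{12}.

The ordinary generating function has denominator 1 - 4x - 2x^2.
Iterating the recurrence: a_0,…,a_{12} = -1, 4, 14, 64, 284, 1264, 5624, 25024, 111344, 495424, 2204384, 9808384, 43642304.

43642304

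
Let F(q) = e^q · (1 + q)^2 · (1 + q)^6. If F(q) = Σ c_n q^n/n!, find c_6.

93289

The EGF product rule gives c_6 = Σ_{k_1+k_2+k_3=6} C(6; k_1,k_2,k_3) · ∏ g_i(k_i), where e^q gives (1)^k; (1+q)^2 gives the falling factorial (2)_k; (1+q)^6 gives the falling factorial (6)_k.
g_1(k) for k = 0…6: 1, 1, 1, 1, 1, 1, 1.
g_2(k) for k = 0…6: 1, 2, 2, 0, 0, 0, 0.
g_3(k) for k = 0…6: 1, 6, 30, 120, 360, 720, 720.
First combine the last two factors: h(k) = Σ_j C(k,j)·g_2(j)·g_3(k−j) for k = 0…6: 1, 8, 56, 336, 1680, 6720, 20160.
c_6 = Σ_k C(6,k)·g_1(k)·h(6−k) = 1·1·20160 + 6·1·6720 + 15·1·1680 + 20·1·336 + 15·1·56 + 6·1·8 + 1·1·1 = 20160 + 40320 + 25200 + 6720 + 840 + 48 + 1 = 93289.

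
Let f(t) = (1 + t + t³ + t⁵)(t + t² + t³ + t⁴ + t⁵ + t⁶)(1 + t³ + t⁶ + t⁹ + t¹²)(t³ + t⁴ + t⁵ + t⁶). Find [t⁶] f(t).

(1 + t + t³ + t⁵) has coefficients 1,1,0,1,0,1 for degrees 0…5.
(t + t² + t³ + t⁴ + t⁵ + t⁶) has coefficients 0,1,1,1,1,1,1 for degrees 0…6.
Multiplying by (1 + t³ + t⁶ + t⁹ + t¹²) gives running coefficients 0,1,1,1,2,2,2 for degrees 0…6.
Finally multiplying by (t³ + t⁴ + t⁵ + t⁶), the product of all factors after the first has coefficients 0,0,0,0,1,2,3 for degrees 0…6.
[t⁶] = 1·3 + 1·2 + 1·0 + 1·0 = 5.

5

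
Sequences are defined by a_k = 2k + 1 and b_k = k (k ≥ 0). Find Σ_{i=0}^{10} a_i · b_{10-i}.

385

Write out a_i and b_{10-i} for i = 0,…,10 and sum the products.
Σ = 1·10 + 3·9 + 5·8 + 7·7 + 9·6 + 11·5 + 13·4 + 15·3 + 17·2 + 19·1 + 21·0 = 385.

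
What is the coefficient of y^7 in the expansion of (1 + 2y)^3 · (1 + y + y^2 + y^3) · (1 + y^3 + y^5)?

45

(1 + 2y)^3 has coefficients 1,6,12,8 for degrees 0…3.
(1 + y + y^2 + y^3) has coefficients 1,1,1,1,0,0,0,0 for degrees 0…7.
Finally multiplying by (1 + y^3 + y^5), the product of all factors after the first has coefficients 1,1,1,2,1,2,2,1 for degrees 0…7.
[y^7] = 1·1 + 6·2 + 12·2 + 8·1 = 45.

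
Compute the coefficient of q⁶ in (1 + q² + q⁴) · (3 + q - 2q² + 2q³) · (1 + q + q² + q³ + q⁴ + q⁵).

7

(1 + q² + q⁴) has coefficients 1,0,1,0,1 for degrees 0…4.
(3 + q - 2q² + 2q³) has coefficients 3,1,-2,2,0,0,0 for degrees 0…6.
Finally multiplying by (1 + q + q² + q³ + q⁴ + q⁵), the product of all factors after the first has coefficients 3,4,2,4,4,4,1 for degrees 0…6.
[q⁶] = 1·1 + 1·4 + 1·2 = 7.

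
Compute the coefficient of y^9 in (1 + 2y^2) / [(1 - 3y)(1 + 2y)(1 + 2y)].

The denominator gives the recurrence a_n = −a_(n−1) + 8a_(n−2) + 12a_(n−3) for n ≥ 3; the numerator fixes a_0 = 1, a_1 = -1, a_2 = 11.
Iterating: 1, -1, 11, -7, 83, -7, 587, 353, 4259, 5609, so a_9 = 5609.

5609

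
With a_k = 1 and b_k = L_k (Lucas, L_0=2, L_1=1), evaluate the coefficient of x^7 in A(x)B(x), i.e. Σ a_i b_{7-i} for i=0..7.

75

Write out a_i and b_{7-i} for i = 0,…,7 and sum the products.
Σ = 1·29 + 1·18 + 1·11 + 1·7 + 1·4 + 1·3 + 1·1 + 1·2 = 75.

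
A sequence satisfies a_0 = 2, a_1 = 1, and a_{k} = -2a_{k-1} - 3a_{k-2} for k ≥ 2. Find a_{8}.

-134

The ordinary generating function has denominator 1 + 2y + 3y^2.
Iterating the recurrence: a_0,…,a_{8} = 2, 1, -8, 13, -2, -35, 76, -47, -134.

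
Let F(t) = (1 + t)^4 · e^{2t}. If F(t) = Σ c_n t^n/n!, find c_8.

The EGF product rule gives c_8 = Σ_{k_1+k_2=8} C(8; k_1,k_2) · ∏ g_i(k_i), where (1+t)^4 gives the falling factorial (4)_k; e^{2t} gives (2)^k.
g_1(k) for k = 0…8: 1, 4, 12, 24, 24, 0, 0, 0, 0.
g_2(k) for k = 0…8: 1, 2, 4, 8, 16, 32, 64, 128, 256.
c_8 = Σ_k C(8,k)·g_1(k)·g_2(8−k) = 1·1·256 + 8·4·128 + 28·12·64 + 56·24·32 + 70·24·16 = 256 + 4096 + 21504 + 43008 + 26880 = 95744.

95744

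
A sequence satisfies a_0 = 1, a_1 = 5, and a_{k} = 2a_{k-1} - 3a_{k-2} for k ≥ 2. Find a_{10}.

The ordinary generating function has denominator 1 - 2x + 3x^2.
Iterating the recurrence: a_0,…,a_{10} = 1, 5, 7, -1, -23, -43, -17, 95, 241, 197, -329.

-329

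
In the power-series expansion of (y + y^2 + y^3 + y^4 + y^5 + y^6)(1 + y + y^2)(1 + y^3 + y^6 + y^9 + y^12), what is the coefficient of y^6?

(y + y^2 + y^3 + y^4 + y^5 + y^6) has coefficients 0,1,1,1,1,1,1 for degrees 0…6.
(1 + y + y^2) has coefficients 1,1,1,0,0,0,0 for degrees 0…6.
Finally multiplying by (1 + y^3 + y^6 + y^9 + y^12), the product of all factors after the first has coefficients 1,1,1,1,1,1,1 for degrees 0…6.
[y^6] = 1·1 + 1·1 + 1·1 + 1·1 + 1·1 + 1·1 = 6.

6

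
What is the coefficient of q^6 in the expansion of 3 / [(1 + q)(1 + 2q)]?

The denominator gives the recurrence a_n = −3a_(n−1) − 2a_(n−2) for n ≥ 2; the numerator fixes a_0 = 3, a_1 = -9.
Iterating: 3, -9, 21, -45, 93, -189, 381, so a_6 = 381.

381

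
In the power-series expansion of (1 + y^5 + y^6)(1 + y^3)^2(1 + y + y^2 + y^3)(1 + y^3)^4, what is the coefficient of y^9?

(1 + y^5 + y^6) has coefficients 1,0,0,0,0,1,1 for degrees 0…6.
(1 + y^3)^2 has coefficients 1,0,0,2,0,0,1,0,0,0 for degrees 0…9.
Multiplying by (1 + y + y^2 + y^3) gives running coefficients 1,1,1,3,2,2,3,1,1,1 for degrees 0…9.
Finally multiplying by (1 + y^3)^4, the product of all factors after the first has coefficients 1,1,1,7,6,6,21,15,15,35 for degrees 0…9.
[y^9] = 1·35 + 1·6 + 1·7 = 48.

48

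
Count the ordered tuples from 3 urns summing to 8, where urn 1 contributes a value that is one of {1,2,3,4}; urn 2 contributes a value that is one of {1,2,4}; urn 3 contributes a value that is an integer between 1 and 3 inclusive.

6

The generating function for the choices is (q + q² + q³ + q⁴)·(q + q² + q⁴)·(q + q² + q³); the count is [q⁸].
(q + q² + q³ + q⁴) has coefficients 0,1,1,1,1 for degrees 0…4.
(q + q² + q⁴) has coefficients 0,1,1,0,1,0,0,0,0 for degrees 0…8.
Finally multiplying by (q + q² + q³), the product of all factors after the first has coefficients 0,0,1,2,2,2,1,1,0 for degrees 0…8.
[q⁸] = 1·1 + 1·1 + 1·2 + 1·2 = 6.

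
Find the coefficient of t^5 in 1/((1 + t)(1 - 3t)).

182

Partial fractions give a closed form: a_n = (1/4)·(-1)^n + (3/4)·3^n.
At n = 5: a_5 = 182.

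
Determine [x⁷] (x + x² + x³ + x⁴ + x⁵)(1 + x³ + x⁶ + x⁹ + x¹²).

(x + x² + x³ + x⁴ + x⁵) has coefficients 0,1,1,1,1,1 for degrees 0…5.
(1 + x³ + x⁶ + x⁹ + x¹²) has coefficients 1,0,0,1,0,0,1,0 for degrees 0…7.
[x⁷] = 1·1 + 1·0 + 1·0 + 1·1 + 1·0 = 2.

2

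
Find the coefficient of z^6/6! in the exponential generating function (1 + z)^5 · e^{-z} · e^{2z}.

The EGF product rule gives c_6 = Σ_{k_1+k_2+k_3=6} C(6; k_1,k_2,k_3) · ∏ g_i(k_i), where (1+z)^5 gives the falling factorial (5)_k; e^{-z} gives (-1)^k; e^{2z} gives (2)^k.
g_1(k) for k = 0…6: 1, 5, 20, 60, 120, 120, 0.
g_2(k) for k = 0…6: 1, -1, 1, -1, 1, -1, 1.
g_3(k) for k = 0…6: 1, 2, 4, 8, 16, 32, 64.
First combine the last two factors: h(k) = Σ_j C(k,j)·g_2(j)·g_3(k−j) for k = 0…6: 1, 1, 1, 1, 1, 1, 1.
c_6 = Σ_k C(6,k)·g_1(k)·h(6−k) = 1·1·1 + 6·5·1 + 15·20·1 + 20·60·1 + 15·120·1 + 6·120·1 = 1 + 30 + 300 + 1200 + 1800 + 720 = 4051.

4051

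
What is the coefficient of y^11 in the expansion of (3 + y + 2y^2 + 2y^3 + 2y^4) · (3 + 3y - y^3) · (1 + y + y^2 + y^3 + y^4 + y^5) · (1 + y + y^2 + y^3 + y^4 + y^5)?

99

(3 + y + 2y^2 + 2y^3 + 2y^4) has coefficients 3,1,2,2,2 for degrees 0…4.
(3 + 3y - y^3) has coefficients 3,3,0,-1,0,0,0,0,0,0,0,0 for degrees 0…11.
Multiplying by (1 + y + y^2 + y^3 + y^4 + y^5) gives running coefficients 3,6,6,5,5,5,2,-1,-1,0,0,0 for degrees 0…11.
Finally multiplying by (1 + y + y^2 + y^3 + y^4 + y^5), the product of all factors after the first has coefficients 3,9,15,20,25,30,29,22,15,10,5,0 for degrees 0…11.
[y^11] = 3·0 + 1·5 + 2·10 + 2·15 + 2·22 = 99.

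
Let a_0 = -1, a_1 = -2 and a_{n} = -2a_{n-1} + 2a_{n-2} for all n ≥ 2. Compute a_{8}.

The ordinary generating function has denominator 1 + 2q - 2q^2.
Iterating the recurrence: a_0,…,a_{8} = -1, -2, 2, -8, 20, -56, 152, -416, 1136.

1136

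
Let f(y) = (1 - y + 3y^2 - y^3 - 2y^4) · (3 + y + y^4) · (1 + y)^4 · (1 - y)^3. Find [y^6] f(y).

(1 - y + 3y^2 - y^3 - 2y^4) has coefficients 1,-1,3,-1,-2 for degrees 0…4.
(3 + y + y^4) has coefficients 3,1,0,0,1,0,0 for degrees 0…6.
Multiplying by (1 + y)^4 gives running coefficients 3,13,22,18,8,5,6 for degrees 0…6.
Finally multiplying by (1 - y)^3, the product of all factors after the first has coefficients 3,4,-8,-12,7,13,-3 for degrees 0…6.
[y^6] = 1·(-3) − 1·13 + 3·7 − 1·(-12) − 2·(-8) = 33.

33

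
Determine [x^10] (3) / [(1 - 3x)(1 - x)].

265719

Partial fractions give a closed form: a_n = (9/2)·3^n + (-3/2)·1^n.
At n = 10: a_10 = 265719.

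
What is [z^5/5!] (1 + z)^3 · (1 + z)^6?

15120

The EGF product rule gives c_5 = Σ_{k_1+k_2=5} C(5; k_1,k_2) · ∏ g_i(k_i), where (1+z)^3 gives the falling factorial (3)_k; (1+z)^6 gives the falling factorial (6)_k.
g_1(k) for k = 0…5: 1, 3, 6, 6, 0, 0.
g_2(k) for k = 0…5: 1, 6, 30, 120, 360, 720.
c_5 = Σ_k C(5,k)·g_1(k)·g_2(5−k) = 1·1·720 + 5·3·360 + 10·6·120 + 10·6·30 = 720 + 5400 + 7200 + 1800 = 15120.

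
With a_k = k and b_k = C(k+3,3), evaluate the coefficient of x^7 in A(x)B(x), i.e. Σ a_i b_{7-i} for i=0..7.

462

This is [x^7] in the product of the two ordinary generating functions.
Σ = 0·120 + 1·84 + 2·56 + 3·35 + 4·20 + 5·10 + 6·4 + 7·1 = 462.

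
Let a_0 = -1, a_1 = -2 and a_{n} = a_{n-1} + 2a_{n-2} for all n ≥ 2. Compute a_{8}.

-256

The ordinary generating function has denominator 1 - x - 2x^2.
Iterating the recurrence: a_0,…,a_{8} = -1, -2, -4, -8, -16, -32, -64, -128, -256.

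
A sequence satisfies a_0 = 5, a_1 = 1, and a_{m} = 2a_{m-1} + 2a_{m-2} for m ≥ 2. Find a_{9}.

11408

The ordinary generating function has denominator 1 - 2q - 2q^2.
Iterating the recurrence: a_0,…,a_{9} = 5, 1, 12, 26, 76, 204, 560, 1528, 4176, 11408.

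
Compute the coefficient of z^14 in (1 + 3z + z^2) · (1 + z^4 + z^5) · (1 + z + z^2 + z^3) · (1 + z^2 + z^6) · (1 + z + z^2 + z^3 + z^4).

55

(1 + 3z + z^2) has coefficients 1,3,1 for degrees 0…2.
(1 + z^4 + z^5) has coefficients 1,0,0,0,1,1,0,0,0,0,0,0,0,0,0 for degrees 0…14.
Multiplying by (1 + z + z^2 + z^3) gives running coefficients 1,1,1,1,1,2,2,2,1,0,0,0,0,0,0 for degrees 0…14.
Multiplying by (1 + z^2 + z^6) gives running coefficients 1,1,2,2,2,3,4,5,4,3,2,2,2,2,1 for degrees 0…14.
Finally multiplying by (1 + z + z^2 + z^3 + z^4), the product of all factors after the first has coefficients 1,2,4,6,8,10,13,16,18,19,18,16,13,11,9 for degrees 0…14.
[z^14] = 1·9 + 3·11 + 1·13 = 55.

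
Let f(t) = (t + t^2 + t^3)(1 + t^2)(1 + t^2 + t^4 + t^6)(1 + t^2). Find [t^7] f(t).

8

(t + t^2 + t^3) has coefficients 0,1,1,1 for degrees 0…3.
(1 + t^2) has coefficients 1,0,1,0,0,0,0,0 for degrees 0…7.
Multiplying by (1 + t^2 + t^4 + t^6) gives running coefficients 1,0,2,0,2,0,2,0 for degrees 0…7.
Finally multiplying by (1 + t^2), the product of all factors after the first has coefficients 1,0,3,0,4,0,4,0 for degrees 0…7.
[t^7] = 1·4 + 1·0 + 1·4 = 8.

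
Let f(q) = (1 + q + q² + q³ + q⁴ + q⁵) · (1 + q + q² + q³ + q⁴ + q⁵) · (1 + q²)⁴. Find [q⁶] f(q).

47

(1 + q + q² + q³ + q⁴ + q⁵) has coefficients 1,1,1,1,1,1 for degrees 0…5.
(1 + q + q² + q³ + q⁴ + q⁵) has coefficients 1,1,1,1,1,1,0 for degrees 0…6.
Finally multiplying by (1 + q²)⁴, the product of all factors after the first has coefficients 1,1,5,5,11,11,14 for degrees 0…6.
[q⁶] = 1·14 + 1·11 + 1·11 + 1·5 + 1·5 + 1·1 = 47.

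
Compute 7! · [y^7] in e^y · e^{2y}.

The EGF product rule gives c_7 = Σ_{k_1+k_2=7} C(7; k_1,k_2) · ∏ g_i(k_i), where e^y gives (1)^k; e^{2y} gives (2)^k.
g_1(k) for k = 0…7: 1, 1, 1, 1, 1, 1, 1, 1.
g_2(k) for k = 0…7: 1, 2, 4, 8, 16, 32, 64, 128.
c_7 = Σ_k C(7,k)·g_1(k)·g_2(7−k) = 1·1·128 + 7·1·64 + 21·1·32 + 35·1·16 + 35·1·8 + 21·1·4 + 7·1·2 + 1·1·1 = 128 + 448 + 672 + 560 + 280 + 84 + 14 + 1 = 2187.

2187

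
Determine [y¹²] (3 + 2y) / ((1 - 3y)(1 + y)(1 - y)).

Partial fractions give a closed form: a_n = (33/8)·3^n + (1/8)·(-1)^n + (-5/4)·1^n.
At n = 12: a_12 = 2192193.

2192193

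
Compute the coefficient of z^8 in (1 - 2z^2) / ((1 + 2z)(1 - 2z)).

128

The denominator gives the recurrence a_n = 4a_(n−2) for n ≥ 3; the numerator fixes a_0 = 1, a_1 = 0, a_2 = 2.
Iterating: 1, 0, 2, 0, 8, 0, 32, 0, 128, so a_8 = 128.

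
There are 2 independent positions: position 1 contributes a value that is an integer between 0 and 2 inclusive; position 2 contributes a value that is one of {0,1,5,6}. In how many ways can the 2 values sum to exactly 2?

2

The generating function for the choices is (1 + z + z²)·(1 + z + z⁵ + z⁶); the count is [z²].
(1 + z + z²) has coefficients 1,1,1 for degrees 0…2.
(1 + z + z⁵ + z⁶) has coefficients 1,1,0 for degrees 0…2.
[z²] = 1·0 + 1·1 + 1·1 = 2.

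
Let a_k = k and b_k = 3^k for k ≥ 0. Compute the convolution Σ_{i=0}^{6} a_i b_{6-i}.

543

The convolution is the x^6 coefficient of A(x)B(x).
Σ = 0·729 + 1·243 + 2·81 + 3·27 + 4·9 + 5·3 + 6·1 = 543.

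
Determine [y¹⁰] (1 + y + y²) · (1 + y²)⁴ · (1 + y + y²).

(1 + y + y²) has coefficients 1,1,1 for degrees 0…2.
(1 + y²)⁴ has coefficients 1,0,4,0,6,0,4,0,1,0,0 for degrees 0…10.
Finally multiplying by (1 + y + y²), the product of all factors after the first has coefficients 1,1,5,4,10,6,10,4,5,1,1 for degrees 0…10.
[y¹⁰] = 1·1 + 1·1 + 1·5 = 7.

7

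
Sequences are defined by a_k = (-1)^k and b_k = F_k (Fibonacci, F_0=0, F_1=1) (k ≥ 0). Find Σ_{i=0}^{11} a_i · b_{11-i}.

56

This is [x^11] in the product of the two ordinary generating functions.
Σ = 1·89 − 1·55 + 1·34 − 1·21 + 1·13 − 1·8 + 1·5 − 1·3 + 1·2 − 1·1 + 1·1 − 1·0 = 56.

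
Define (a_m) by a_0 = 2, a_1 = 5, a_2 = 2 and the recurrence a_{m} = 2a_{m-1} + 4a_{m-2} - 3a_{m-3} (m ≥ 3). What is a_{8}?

The ordinary generating function has denominator 1 - 2q - 4q^2 + 3q^3.
Iterating the recurrence: a_0,…,a_{8} = 2, 5, 2, 18, 29, 124, 310, 1029, 2926.

2926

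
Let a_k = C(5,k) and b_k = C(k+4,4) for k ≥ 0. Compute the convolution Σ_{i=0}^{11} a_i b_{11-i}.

Write out a_i and b_{11-i} for i = 0,…,11 and sum the products.
Σ = 1·1365 + 5·1001 + 10·715 + 10·495 + 5·330 + 1·210 + 0·126 + 0·70 + 0·35 + 0·15 + 0·5 + 0·1 = 20330.

20330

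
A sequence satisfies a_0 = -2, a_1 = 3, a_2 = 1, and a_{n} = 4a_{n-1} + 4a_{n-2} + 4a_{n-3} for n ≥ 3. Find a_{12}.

17077248

The ordinary generating function has denominator 1 - 4y - 4y^2 - 4y^3.
Iterating the recurrence: a_0,…,a_{12} = -2, 3, 1, 8, 48, 228, 1136, 5648, 28048, 139328, 692096, 3437888, 17077248.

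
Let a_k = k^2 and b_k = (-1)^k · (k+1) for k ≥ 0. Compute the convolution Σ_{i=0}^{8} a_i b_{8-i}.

This is [x^8] in the product of the two ordinary generating functions.
Σ = 0·9 + 1·(-8) + 4·7 + 9·(-6) + 16·5 + 25·(-4) + 36·3 + 49·(-2) + 64·1 = 20.

20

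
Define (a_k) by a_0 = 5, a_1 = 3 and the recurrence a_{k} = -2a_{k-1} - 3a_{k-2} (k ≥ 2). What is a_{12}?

The ordinary generating function has denominator 1 + 2x + 3x^2.
Iterating the recurrence: a_0,…,a_{12} = 5, 3, -21, 33, -3, -93, 195, -111, -363, 1059, -1029, -1119, 5325.

5325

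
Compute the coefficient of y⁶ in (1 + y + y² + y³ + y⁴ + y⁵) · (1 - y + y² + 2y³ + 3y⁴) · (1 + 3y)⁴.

(1 + y + y² + y³ + y⁴ + y⁵) has coefficients 1,1,1,1,1,1 for degrees 0…5.
(1 - y + y² + 2y³ + 3y⁴) has coefficients 1,-1,1,2,3,0,0 for degrees 0…6.
Finally multiplying by (1 + 3y)⁴, the product of all factors after the first has coefficients 1,11,43,68,54,171,459 for degrees 0…6.
[y⁶] = 1·459 + 1·171 + 1·54 + 1·68 + 1·43 + 1·11 = 806.

806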